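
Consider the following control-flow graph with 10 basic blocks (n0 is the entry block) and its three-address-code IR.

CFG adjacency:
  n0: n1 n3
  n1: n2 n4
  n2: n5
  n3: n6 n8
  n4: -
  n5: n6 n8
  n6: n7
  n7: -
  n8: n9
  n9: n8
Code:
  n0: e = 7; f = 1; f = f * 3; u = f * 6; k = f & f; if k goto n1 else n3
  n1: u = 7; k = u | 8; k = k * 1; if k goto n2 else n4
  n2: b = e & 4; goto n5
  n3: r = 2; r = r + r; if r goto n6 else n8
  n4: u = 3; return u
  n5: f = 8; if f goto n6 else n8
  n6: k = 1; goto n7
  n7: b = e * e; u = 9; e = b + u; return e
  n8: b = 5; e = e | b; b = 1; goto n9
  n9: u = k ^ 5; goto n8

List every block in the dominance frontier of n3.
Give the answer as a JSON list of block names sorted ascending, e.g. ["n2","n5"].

idom tree: n1←n0 n2←n1 n3←n0 n4←n1 n5←n2 n6←n0 n7←n6 n8←n0 n9←n8
Join-block Dom:
  n6: preds {n3,n5}: {n0,n3} ∩ {n0,n1,n2,n5} = {n0}; idom=n0
  n8: preds {n3,n5,n9}: {n0,n3} ∩ {n0,n1,n2,n5} ∩ {n0,n8,n9} = {n0}; idom=n0

Frontier:
  n6←n3: walk n3 to n0
  n6←n5: walk n5→n2→n1 to n0
  n8←n3: walk n3 to n0
  n8←n5: walk n5→n2→n1 to n0
  n8←n9: walk n9→n8 to n0
  n0 → ∅
  n1 → {n6,n8}
  n2 → {n6,n8}
  n3 → {n6,n8}
  n4 → ∅
  n5 → {n6,n8}
  n6 → ∅
  n7 → ∅
  n8 → {n8}
  n9 → {n8}

DF(n3) = ["n6", "n8"]

Answer: ["n6", "n8"]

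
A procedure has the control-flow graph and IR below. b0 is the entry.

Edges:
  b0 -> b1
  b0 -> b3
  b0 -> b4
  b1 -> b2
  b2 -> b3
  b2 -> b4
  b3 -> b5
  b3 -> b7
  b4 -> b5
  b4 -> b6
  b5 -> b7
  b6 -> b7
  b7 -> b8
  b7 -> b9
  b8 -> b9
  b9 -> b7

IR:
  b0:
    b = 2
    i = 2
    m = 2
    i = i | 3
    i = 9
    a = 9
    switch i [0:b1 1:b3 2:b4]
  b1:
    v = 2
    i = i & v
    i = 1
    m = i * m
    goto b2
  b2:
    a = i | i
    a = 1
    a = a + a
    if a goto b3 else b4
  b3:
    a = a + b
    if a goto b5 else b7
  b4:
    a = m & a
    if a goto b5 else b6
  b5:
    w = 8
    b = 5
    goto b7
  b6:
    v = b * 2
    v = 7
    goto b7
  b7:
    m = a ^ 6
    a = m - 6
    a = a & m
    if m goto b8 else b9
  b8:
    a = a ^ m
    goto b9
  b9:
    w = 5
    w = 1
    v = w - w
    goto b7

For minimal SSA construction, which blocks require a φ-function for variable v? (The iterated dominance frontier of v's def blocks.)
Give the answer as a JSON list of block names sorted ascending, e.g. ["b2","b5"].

Answer: ["b3", "b4", "b5", "b7"]

Analysis:
idom tree: b1←b0 b2←b1 b3←b0 b4←b0 b5←b0 b6←b4 b7←b0 b8←b7 b9←b7
Join-block Dom:
  b3: preds {b0,b2}: {b0} ∩ {b0,b1,b2} = {b0}; idom=b0
  b4: preds {b0,b2}: {b0} ∩ {b0,b1,b2} = {b0}; idom=b0
  b5: preds {b3,b4}: {b0,b3} ∩ {b0,b4} = {b0}; idom=b0
  b7: preds {b3,b5,b6,b9}: {b0,b3} ∩ {b0,b5} ∩ {b0,b4,b6} ∩ {b0,b7,b9} = {b0}; idom=b0
  b9: preds {b7,b8}: {b0,b7} ∩ {b0,b7,b8} = {b0,b7}; idom=b7

DF walk-up:
  b3←b0: walk · to b0
  b3←b2: walk b2→b1 to b0
  b4←b0: walk · to b0
  b4←b2: walk b2→b1 to b0
  b5←b3: walk b3 to b0
  b5←b4: walk b4 to b0
  b7←b3: walk b3 to b0
  b7←b5: walk b5 to b0
  b7←b6: walk b6→b4 to b0
  b7←b9: walk b9→b7 to b0
  b9←b7: walk · to b7
  b9←b8: walk b8 to b7
  DF(b0)=∅
  DF(b1)={b3,b4}
  DF(b2)={b3,b4}
  DF(b3)={b5,b7}
  DF(b4)={b5,b7}
  DF(b5)={b7}
  DF(b6)={b7}
  DF(b7)={b7}
  DF(b8)={b9}
  DF(b9)={b7}

φ for v: defs {b1,b6,b9}
  DF⁺ = {b3,b4,b5,b7}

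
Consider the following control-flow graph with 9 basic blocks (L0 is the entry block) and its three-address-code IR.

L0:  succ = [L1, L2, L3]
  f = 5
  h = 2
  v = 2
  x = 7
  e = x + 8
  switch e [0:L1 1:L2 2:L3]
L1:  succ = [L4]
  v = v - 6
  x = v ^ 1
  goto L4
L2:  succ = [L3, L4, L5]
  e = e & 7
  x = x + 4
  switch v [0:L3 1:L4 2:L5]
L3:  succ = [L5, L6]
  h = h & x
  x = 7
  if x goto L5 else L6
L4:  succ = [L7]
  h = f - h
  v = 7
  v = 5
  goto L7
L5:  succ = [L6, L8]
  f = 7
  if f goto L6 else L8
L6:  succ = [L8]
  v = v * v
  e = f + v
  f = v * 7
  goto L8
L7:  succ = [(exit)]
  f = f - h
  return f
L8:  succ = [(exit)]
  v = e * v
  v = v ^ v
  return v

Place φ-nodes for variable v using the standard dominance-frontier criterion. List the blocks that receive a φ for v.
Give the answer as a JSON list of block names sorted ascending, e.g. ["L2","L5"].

Answer: ["L4", "L8"]

Working:
idom tree: L1←L0 L2←L0 L3←L0 L4←L0 L5←L0 L6←L0 L7←L4 L8←L0
Dom at joins:
  L3: preds {L0,L2}: {L0} ∩ {L0,L2} = {L0}; idom=L0
  L4: preds {L1,L2}: {L0,L1} ∩ {L0,L2} = {L0}; idom=L0
  L5: preds {L2,L3}: {L0,L2} ∩ {L0,L3} = {L0}; idom=L0
  L6: preds {L3,L5}: {L0,L3} ∩ {L0,L5} = {L0}; idom=L0
  L8: preds {L5,L6}: {L0,L5} ∩ {L0,L6} = {L0}; idom=L0

DF derivation:
  join L3 pred L0: · stop@L0
  join L3 pred L2: L2 stop@L0
  join L4 pred L1: L1 stop@L0
  join L4 pred L2: L2 stop@L0
  join L5 pred L2: L2 stop@L0
  join L5 pred L3: L3 stop@L0
  join L6 pred L3: L3 stop@L0
  join L6 pred L5: L5 stop@L0
  join L8 pred L5: L5 stop@L0
  join L8 pred L6: L6 stop@L0
  DF(L0)=∅
  DF(L1)={L4}
  DF(L2)={L3,L4,L5}
  DF(L3)={L5,L6}
  DF(L4)=∅
  DF(L5)={L6,L8}
  DF(L6)={L8}
  DF(L7)=∅
  DF(L8)=∅

φ for v: defs {L0,L1,L4,L6,L8}
  DF⁺ = {L4,L8}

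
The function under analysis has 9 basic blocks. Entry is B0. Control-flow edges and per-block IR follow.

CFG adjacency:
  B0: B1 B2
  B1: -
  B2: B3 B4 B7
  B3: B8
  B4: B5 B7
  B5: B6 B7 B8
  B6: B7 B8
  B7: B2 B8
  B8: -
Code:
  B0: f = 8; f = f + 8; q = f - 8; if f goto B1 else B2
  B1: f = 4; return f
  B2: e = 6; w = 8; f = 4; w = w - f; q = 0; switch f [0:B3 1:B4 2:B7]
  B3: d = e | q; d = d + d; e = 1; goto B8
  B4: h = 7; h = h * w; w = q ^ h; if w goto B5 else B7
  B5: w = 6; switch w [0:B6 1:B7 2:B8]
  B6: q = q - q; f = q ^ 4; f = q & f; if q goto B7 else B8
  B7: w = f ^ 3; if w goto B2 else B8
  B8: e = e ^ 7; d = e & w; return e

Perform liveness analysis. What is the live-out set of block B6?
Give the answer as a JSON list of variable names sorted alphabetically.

def/use:
  B0: def={f,q} ue=∅
  B1: def={f} ue=∅
  B2: def={e,f,q,w} ue=∅
  B3: def={d,e} ue={e,q}
  B4: def={h,w} ue={q,w}
  B5: def={w} ue=∅
  B6: def={f,q} ue={q}
  B7: def={w} ue={f}
  B8: def={d,e} ue={e,w}

Liveness:
  B0 li=∅ lo=∅
  B1 li=∅ lo=∅
  B2 li=∅ lo={e,f,q,w}
  B3 li={e,q,w} lo={e,w}
  B4 li={e,f,q,w} lo={e,f,q}
  B5 li={e,f,q} lo={e,f,q,w}
  B6 li={e,q,w} lo={e,f,w}
  B7 li={e,f} lo={e,w}
  B8 li={e,w} lo=∅

live-out(B6) = ["e", "f", "w"]

Answer: ["e", "f", "w"]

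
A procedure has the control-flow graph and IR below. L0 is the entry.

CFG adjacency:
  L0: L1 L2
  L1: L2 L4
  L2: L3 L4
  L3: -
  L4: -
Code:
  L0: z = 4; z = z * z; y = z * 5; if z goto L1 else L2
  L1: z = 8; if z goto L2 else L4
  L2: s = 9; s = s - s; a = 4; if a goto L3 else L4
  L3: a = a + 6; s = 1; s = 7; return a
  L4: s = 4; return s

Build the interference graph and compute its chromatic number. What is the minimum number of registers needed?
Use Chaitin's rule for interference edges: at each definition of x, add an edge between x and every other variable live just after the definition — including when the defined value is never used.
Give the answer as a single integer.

Answer: 2

Analysis:
Per-block:
  L0: def={y,z} ue=∅
  L1: def={z} ue=∅
  L2: def={a,s} ue=∅
  L3: def={a,s} ue={a}
  L4: def={s} ue=∅

Liveness:
  live L0: ∅→∅
  live L1: ∅→∅
  live L2: ∅→{a}
  live L3: {a}→∅
  live L4: ∅→∅

Interference:
  a: {s}
  s: {a}
  y: {z}
  z: {y}

Colouring:
  {a,s} pairwise interfere (2-clique) ⇒ χ ≥ 2
  2-colouring: c0={a,y}  c1={s,z}
  χ = 2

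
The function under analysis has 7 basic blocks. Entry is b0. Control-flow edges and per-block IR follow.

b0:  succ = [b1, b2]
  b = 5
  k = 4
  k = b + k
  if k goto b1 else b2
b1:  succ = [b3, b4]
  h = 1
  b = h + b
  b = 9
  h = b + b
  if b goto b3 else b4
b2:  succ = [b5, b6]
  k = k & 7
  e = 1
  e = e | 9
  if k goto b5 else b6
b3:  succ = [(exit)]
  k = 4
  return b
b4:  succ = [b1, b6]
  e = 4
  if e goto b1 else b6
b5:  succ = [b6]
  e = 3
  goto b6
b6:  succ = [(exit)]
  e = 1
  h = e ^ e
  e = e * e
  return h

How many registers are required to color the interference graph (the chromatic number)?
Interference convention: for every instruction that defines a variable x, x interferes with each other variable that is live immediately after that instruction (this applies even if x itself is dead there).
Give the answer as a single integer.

Per-block:
  b0: {b,k} / ∅
  b1: {b,h} / {b}
  b2: {e,k} / {k}
  b3: {k} / {b}
  b4: {e} / ∅
  b5: {e} / ∅
  b6: {e,h} / ∅

Liveness:
  live b0: ∅→{b,k}
  live b1: {b}→{b}
  live b2: {k}→∅
  live b3: {b}→∅
  live b4: {b}→{b}
  live b5: ∅→∅
  live b6: ∅→∅

Conflict graph:
  b — {e,h,k}
  e — {b,h,k}
  h — {b,e}
  k — {b,e}

Registers:
  lower bound: {b,e,h} mutually conflict ⇒ χ ≥ 3
  3-colouring: c0={b}  c1={e}  c2={h,k}
  χ = 3

Answer: 3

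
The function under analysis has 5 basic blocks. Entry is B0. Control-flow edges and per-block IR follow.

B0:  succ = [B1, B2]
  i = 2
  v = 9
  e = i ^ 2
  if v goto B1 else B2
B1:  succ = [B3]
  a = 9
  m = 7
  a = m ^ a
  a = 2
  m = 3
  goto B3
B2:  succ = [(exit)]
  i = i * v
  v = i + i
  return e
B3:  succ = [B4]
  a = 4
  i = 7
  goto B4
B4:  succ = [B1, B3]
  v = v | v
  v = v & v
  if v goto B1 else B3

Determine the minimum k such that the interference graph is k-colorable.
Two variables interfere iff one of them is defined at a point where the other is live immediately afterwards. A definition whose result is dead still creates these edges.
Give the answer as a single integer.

Answer: 3

Analysis:
def/use:
  B0 def {e,i,v} use ∅
  B1 def {a,m} use ∅
  B2 def {i,v} use {e,i,v}
  B3 def {a,i} use ∅
  B4 def {v} use {v}

Liveness:
  B0 li=∅ lo={e,i,v}
  B1 li={v} lo={v}
  B2 li={e,i,v} lo=∅
  B3 li={v} lo={v}
  B4 li={v} lo={v}

Interference:
  a↔{m,v}
  e↔{i,v}
  i↔{e,v}
  m↔{a,v}
  v↔{a,e,i,m}

Chromatic number:
  lower bound: {a,m,v} mutually conflict ⇒ χ ≥ 3
  assign a→R1 e→R1 i→R2 m→R2 v→R0 — no edge inside a register ⇒ χ ≤ 3
  χ = 3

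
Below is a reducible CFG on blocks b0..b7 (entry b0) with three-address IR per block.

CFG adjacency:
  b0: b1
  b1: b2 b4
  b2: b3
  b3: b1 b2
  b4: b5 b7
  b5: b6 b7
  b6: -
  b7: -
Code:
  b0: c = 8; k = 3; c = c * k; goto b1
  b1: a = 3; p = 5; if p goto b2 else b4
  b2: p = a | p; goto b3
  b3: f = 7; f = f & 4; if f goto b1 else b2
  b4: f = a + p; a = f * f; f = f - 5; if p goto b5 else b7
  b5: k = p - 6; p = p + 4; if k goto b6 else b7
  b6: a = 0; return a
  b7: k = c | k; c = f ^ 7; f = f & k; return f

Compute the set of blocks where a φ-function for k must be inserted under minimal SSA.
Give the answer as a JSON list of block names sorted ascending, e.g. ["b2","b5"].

Answer: ["b7"]

Working:
idom tree: b1←b0 b2←b1 b3←b2 b4←b1 b5←b4 b6←b5 b7←b4
Dom∩ at merges:
  b1: preds {b0,b3}: {b0} ∩ {b0,b1,b2,b3} = {b0}; idom=b0
  b2: preds {b1,b3}: {b0,b1} ∩ {b0,b1,b2,b3} = {b0,b1}; idom=b1
  b7: preds {b4,b5}: {b0,b1,b4} ∩ {b0,b1,b4,b5} = {b0,b1,b4}; idom=b4

Frontier:
  b1←b0: walk · to b0
  b1←b3: walk b3→b2→b1 to b0
  b2←b1: walk · to b1
  b2←b3: walk b3→b2 to b1
  b7←b4: walk · to b4
  b7←b5: walk b5 to b4
  b0: DF=∅
  b1: DF={b1}
  b2: DF={b1,b2}
  b3: DF={b1,b2}
  b4: DF=∅
  b5: DF={b7}
  b6: DF=∅
  b7: DF=∅

φ for k: defs {b0,b5,b7}
  DF⁺ = {b7}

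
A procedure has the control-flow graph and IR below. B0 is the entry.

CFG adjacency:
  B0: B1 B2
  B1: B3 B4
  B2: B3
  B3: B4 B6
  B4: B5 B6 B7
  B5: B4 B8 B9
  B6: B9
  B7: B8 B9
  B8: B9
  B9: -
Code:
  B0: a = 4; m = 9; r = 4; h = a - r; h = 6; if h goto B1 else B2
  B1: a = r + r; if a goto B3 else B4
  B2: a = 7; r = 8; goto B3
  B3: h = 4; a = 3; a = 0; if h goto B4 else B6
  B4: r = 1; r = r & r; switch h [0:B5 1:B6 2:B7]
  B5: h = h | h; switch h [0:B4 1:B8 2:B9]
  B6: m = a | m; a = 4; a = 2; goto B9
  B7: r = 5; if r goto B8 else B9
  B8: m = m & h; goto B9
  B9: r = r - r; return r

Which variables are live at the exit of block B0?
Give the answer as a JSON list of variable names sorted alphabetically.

Per-block:
  B0 def {a,h,m,r} use ∅
  B1 def {a} use {r}
  B2 def {a,r} use ∅
  B3 def {a,h} use ∅
  B4 def {r} use {h}
  B5 def {h} use {h}
  B6 def {a,m} use {a,m}
  B7 def {r} use ∅
  B8 def {m} use {h,m}
  B9 def {r} use {r}

Live sets:
  B0 li=∅ lo={h,m,r}
  B1 li={h,m,r} lo={a,h,m,r}
  B2 li={m} lo={m,r}
  B3 li={m,r} lo={a,h,m,r}
  B4 li={a,h,m} lo={a,h,m,r}
  B5 li={a,h,m,r} lo={a,h,m,r}
  B6 li={a,m,r} lo={r}
  B7 li={h,m} lo={h,m,r}
  B8 li={h,m,r} lo={r}
  B9 li={r} lo=∅

live-out(B0) = ["h", "m", "r"]

Answer: ["h", "m", "r"]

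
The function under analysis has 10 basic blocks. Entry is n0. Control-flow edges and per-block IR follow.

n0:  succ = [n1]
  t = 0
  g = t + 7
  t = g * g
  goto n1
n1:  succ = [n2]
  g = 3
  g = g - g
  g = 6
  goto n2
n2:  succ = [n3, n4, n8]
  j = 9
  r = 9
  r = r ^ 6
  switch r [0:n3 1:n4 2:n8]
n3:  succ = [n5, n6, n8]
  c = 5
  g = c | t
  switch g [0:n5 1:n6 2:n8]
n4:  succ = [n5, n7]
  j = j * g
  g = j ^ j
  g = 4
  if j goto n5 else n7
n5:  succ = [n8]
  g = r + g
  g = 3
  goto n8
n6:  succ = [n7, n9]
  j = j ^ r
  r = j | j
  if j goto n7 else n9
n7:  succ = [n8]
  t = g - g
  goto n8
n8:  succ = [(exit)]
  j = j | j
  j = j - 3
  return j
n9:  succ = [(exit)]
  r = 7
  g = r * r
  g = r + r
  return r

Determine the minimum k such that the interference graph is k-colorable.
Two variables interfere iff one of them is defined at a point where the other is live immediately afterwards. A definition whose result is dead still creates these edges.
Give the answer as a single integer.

Per-block:
  n0: def={g,t} ue=∅
  n1: def={g} ue=∅
  n2: def={j,r} ue=∅
  n3: def={c,g} ue={t}
  n4: def={g,j} ue={g,j}
  n5: def={g} ue={g,r}
  n6: def={j,r} ue={j,r}
  n7: def={t} ue={g}
  n8: def={j} ue={j}
  n9: def={g,r} ue=∅

Liveness:
  live n0: ∅→{t}
  live n1: {t}→{g,t}
  live n2: {g,t}→{g,j,r,t}
  live n3: {j,r,t}→{g,j,r}
  live n4: {g,j,r}→{g,j,r}
  live n5: {g,j,r}→{j}
  live n6: {g,j,r}→{g,j}
  live n7: {g,j}→{j}
  live n8: {j}→∅
  live n9: ∅→∅

Conflict graph:
  c: {j,r,t}
  g: {j,r,t}
  j: {c,g,r,t}
  r: {c,g,j,t}
  t: {c,g,j,r}

Colouring:
  {c,j,r,t} pairwise interfere (4-clique) ⇒ χ ≥ 4
  assign c→c3 g→c3 j→c0 r→c1 t→c2 — no edge inside a register ⇒ χ ≤ 4
  χ = 4

Answer: 4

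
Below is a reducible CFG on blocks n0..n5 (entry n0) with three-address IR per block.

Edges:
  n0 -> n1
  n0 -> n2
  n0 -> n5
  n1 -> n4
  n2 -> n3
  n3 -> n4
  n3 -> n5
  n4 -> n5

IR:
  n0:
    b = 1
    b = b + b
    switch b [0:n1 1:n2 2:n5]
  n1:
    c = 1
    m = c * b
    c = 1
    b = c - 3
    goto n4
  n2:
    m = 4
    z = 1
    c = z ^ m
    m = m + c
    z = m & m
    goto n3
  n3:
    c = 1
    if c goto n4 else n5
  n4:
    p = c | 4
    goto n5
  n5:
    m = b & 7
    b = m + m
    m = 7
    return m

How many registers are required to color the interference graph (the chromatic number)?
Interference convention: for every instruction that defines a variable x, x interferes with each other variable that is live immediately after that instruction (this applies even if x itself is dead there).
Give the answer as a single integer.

Answer: 3

Analysis:
Per-block:
  n0: def={b} ue=∅
  n1: def={b,c,m} ue={b}
  n2: def={c,m,z} ue=∅
  n3: def={c} ue=∅
  n4: def={p} ue={c}
  n5: def={b,m} ue={b}

Backward fixpoint:
  n0: in=∅ out={b}
  n1: in={b} out={b,c}
  n2: in={b} out={b}
  n3: in={b} out={b,c}
  n4: in={b,c} out={b}
  n5: in={b} out=∅

Conflict graph:
  b↔{c,m,p,z}
  c↔{b,m}
  m↔{b,c,z}
  p↔{b}
  z↔{b,m}

Registers:
  lower bound: {b,c,m} mutually conflict ⇒ χ ≥ 3
  3-colouring: c0={b}  c1={m,p}  c2={c,z}
  χ = 3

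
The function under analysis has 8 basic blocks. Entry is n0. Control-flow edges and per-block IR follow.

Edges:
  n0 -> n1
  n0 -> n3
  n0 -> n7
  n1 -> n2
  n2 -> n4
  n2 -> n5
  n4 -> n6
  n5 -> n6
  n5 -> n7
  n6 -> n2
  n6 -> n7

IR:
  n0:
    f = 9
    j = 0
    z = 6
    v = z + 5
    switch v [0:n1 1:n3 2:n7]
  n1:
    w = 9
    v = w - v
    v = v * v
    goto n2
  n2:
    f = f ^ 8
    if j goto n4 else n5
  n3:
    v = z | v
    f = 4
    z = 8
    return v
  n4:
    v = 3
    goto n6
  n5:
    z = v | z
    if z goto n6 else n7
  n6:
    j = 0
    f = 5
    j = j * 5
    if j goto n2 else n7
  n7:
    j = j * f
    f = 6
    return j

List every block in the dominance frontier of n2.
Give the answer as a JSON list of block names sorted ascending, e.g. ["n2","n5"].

idom tree: n1←n0 n2←n1 n3←n0 n4←n2 n5←n2 n6←n2 n7←n0
Dom at joins:
  n2: preds {n1,n6}: {n0,n1} ∩ {n0,n1,n2,n6} = {n0,n1}; idom=n1
  n6: preds {n4,n5}: {n0,n1,n2,n4} ∩ {n0,n1,n2,n5} = {n0,n1,n2}; idom=n2
  n7: preds {n0,n5,n6}: {n0} ∩ {n0,n1,n2,n5} ∩ {n0,n1,n2,n6} = {n0}; idom=n0

DF derivation:
  join n2 pred n1: · stop@n1
  join n2 pred n6: n6→n2 stop@n1
  join n6 pred n4: n4 stop@n2
  join n6 pred n5: n5 stop@n2
  join n7 pred n0: · stop@n0
  join n7 pred n5: n5→n2→n1 stop@n0
  join n7 pred n6: n6→n2→n1 stop@n0
  DF(n0)=∅
  DF(n1)={n7}
  DF(n2)={n2,n7}
  DF(n3)=∅
  DF(n4)={n6}
  DF(n5)={n6,n7}
  DF(n6)={n2,n7}
  DF(n7)=∅

DF(n2) = ["n2", "n7"]

Answer: ["n2", "n7"]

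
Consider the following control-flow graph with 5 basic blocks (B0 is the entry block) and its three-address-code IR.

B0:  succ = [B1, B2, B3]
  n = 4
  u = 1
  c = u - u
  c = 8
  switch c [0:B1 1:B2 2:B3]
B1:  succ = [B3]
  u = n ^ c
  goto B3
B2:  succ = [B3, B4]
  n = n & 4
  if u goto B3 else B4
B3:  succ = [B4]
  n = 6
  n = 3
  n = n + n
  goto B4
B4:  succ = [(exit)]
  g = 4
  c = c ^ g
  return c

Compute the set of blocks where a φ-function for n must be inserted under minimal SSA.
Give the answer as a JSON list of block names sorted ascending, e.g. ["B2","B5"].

idom tree: B1←B0 B2←B0 B3←B0 B4←B0
Dom∩ at merges:
  B3: preds {B0,B1,B2}: {B0} ∩ {B0,B1} ∩ {B0,B2} = {B0}; idom=B0
  B4: preds {B2,B3}: {B0,B2} ∩ {B0,B3} = {B0}; idom=B0

Frontier:
  B3←B0: walk · to B0
  B3←B1: walk B1 to B0
  B3←B2: walk B2 to B0
  B4←B2: walk B2 to B0
  B4←B3: walk B3 to B0
  DF(B0)=∅
  DF(B1)={B3}
  DF(B2)={B3,B4}
  DF(B3)={B4}
  DF(B4)=∅

φ for n: defs {B0,B2,B3}
  DF⁺ = {B3,B4}

Answer: ["B3", "B4"]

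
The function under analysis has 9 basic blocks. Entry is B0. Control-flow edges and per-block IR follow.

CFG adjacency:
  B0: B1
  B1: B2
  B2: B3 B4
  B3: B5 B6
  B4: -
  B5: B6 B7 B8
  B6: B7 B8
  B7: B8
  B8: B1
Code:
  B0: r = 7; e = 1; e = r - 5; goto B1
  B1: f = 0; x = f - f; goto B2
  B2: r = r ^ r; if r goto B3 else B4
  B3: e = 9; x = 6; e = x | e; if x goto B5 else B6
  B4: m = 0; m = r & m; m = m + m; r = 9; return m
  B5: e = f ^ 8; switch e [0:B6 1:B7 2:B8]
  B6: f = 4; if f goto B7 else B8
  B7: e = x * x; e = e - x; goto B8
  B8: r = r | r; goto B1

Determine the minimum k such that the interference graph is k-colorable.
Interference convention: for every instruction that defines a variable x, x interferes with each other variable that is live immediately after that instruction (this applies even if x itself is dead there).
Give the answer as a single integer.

Block summaries:
  B0: def={e,r} ue=∅
  B1: def={f,x} ue=∅
  B2: def={r} ue={r}
  B3: def={e,x} ue=∅
  B4: def={m,r} ue={r}
  B5: def={e} ue={f}
  B6: def={f} ue=∅
  B7: def={e} ue={x}
  B8: def={r} ue={r}

Backward fixpoint:
  B0: in=∅ out={r}
  B1: in={r} out={f,r}
  B2: in={f,r} out={f,r}
  B3: in={f,r} out={f,r,x}
  B4: in={r} out=∅
  B5: in={f,r,x} out={r,x}
  B6: in={r,x} out={r,x}
  B7: in={r,x} out={r}
  B8: in={r} out={r}

Conflict graph:
  e↔{f,r,x}
  f↔{e,r,x}
  m↔{r}
  r↔{e,f,m,x}
  x↔{e,f,r}

Chromatic number:
  clique {e,f,r,x} ⇒ need ≥ 4
  assign e→R1 f→R2 m→R1 r→R0 x→R3 — no edge inside a register ⇒ χ ≤ 4
  χ = 4

Answer: 4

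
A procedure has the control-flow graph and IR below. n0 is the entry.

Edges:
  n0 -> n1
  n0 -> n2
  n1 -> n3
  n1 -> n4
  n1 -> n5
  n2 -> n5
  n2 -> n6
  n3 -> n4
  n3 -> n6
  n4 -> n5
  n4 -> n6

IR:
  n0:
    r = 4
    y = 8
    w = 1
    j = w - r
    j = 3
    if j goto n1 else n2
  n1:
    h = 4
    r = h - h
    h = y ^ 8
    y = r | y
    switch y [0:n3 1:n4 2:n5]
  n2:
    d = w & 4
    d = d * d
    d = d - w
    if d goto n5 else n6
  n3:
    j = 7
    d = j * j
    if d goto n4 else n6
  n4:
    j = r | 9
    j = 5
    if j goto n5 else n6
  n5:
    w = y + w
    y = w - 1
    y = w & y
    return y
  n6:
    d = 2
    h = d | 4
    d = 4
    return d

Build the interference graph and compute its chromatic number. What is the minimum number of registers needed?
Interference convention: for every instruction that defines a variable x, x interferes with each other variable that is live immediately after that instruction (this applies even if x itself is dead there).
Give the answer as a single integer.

def/use:
  n0 def {j,r,w,y} use ∅
  n1 def {h,r,y} use {y}
  n2 def {d} use {w}
  n3 def {d,j} use ∅
  n4 def {j} use {r}
  n5 def {w,y} use {w,y}
  n6 def {d,h} use ∅

Liveness:
  n0: in=∅ out={w,y}
  n1: in={w,y} out={r,w,y}
  n2: in={w,y} out={w,y}
  n3: in={r,w,y} out={r,w,y}
  n4: in={r,w,y} out={w,y}
  n5: in={w,y} out=∅
  n6: in=∅ out=∅

Interference:
  d: {r,w,y}
  h: {r,w,y}
  j: {r,w,y}
  r: {d,h,j,w,y}
  w: {d,h,j,r,y}
  y: {d,h,j,r,w}

Registers:
  lower bound: {d,r,w,y} mutually conflict ⇒ χ ≥ 4
  4-colouring: c0={r}  c1={w}  c2={y}  c3={d,h,j}
  χ = 4

Answer: 4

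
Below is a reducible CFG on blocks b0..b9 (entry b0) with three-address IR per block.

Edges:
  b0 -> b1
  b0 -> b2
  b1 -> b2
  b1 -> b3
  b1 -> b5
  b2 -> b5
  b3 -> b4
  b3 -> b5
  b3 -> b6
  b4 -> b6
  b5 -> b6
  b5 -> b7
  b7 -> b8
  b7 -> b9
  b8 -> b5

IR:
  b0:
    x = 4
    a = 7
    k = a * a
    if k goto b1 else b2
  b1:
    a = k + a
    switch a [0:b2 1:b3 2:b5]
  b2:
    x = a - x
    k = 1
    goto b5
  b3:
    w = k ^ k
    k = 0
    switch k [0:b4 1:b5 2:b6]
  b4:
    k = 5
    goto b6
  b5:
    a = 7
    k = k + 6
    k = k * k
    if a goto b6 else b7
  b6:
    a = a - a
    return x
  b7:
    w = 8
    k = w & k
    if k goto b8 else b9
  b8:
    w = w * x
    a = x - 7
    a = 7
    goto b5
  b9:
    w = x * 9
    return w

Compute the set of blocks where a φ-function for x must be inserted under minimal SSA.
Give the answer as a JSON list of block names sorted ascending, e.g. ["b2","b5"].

idom tree: b1←b0 b2←b0 b3←b1 b4←b3 b5←b0 b6←b0 b7←b5 b8←b7 b9←b7
Dom∩ at merges:
  b2: preds {b0,b1}: {b0} ∩ {b0,b1} = {b0}; idom=b0
  b5: preds {b1,b2,b3,b8}: {b0,b1} ∩ {b0,b2} ∩ {b0,b1,b3} ∩ {b0,b5,b7,b8} = {b0}; idom=b0
  b6: preds {b3,b4,b5}: {b0,b1,b3} ∩ {b0,b1,b3,b4} ∩ {b0,b5} = {b0}; idom=b0

DF derivation:
  b2←b0: walk · to b0
  b2←b1: walk b1 to b0
  b5←b1: walk b1 to b0
  b5←b2: walk b2 to b0
  b5←b3: walk b3→b1 to b0
  b5←b8: walk b8→b7→b5 to b0
  b6←b3: walk b3→b1 to b0
  b6←b4: walk b4→b3→b1 to b0
  b6←b5: walk b5 to b0
  b0 → ∅
  b1 → {b2,b5,b6}
  b2 → {b5}
  b3 → {b5,b6}
  b4 → {b6}
  b5 → {b5,b6}
  b6 → ∅
  b7 → {b5}
  b8 → {b5}
  b9 → ∅

φ for x: defs {b0,b2}
  DF⁺ = {b5,b6}

Answer: ["b5", "b6"]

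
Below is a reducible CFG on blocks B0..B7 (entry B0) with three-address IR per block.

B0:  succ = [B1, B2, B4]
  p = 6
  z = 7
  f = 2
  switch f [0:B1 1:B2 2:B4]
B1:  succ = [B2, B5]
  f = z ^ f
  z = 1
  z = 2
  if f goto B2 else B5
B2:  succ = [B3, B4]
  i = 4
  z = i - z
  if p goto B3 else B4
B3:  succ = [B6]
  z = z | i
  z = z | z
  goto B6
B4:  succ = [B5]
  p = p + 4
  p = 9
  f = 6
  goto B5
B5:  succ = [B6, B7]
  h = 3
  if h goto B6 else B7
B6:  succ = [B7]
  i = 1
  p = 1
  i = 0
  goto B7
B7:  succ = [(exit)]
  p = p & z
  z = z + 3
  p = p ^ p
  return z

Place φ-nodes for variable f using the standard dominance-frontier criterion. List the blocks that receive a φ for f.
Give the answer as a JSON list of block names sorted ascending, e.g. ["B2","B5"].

Answer: ["B2", "B4", "B5", "B6", "B7"]

Analysis:
idom tree: B1←B0 B2←B0 B3←B2 B4←B0 B5←B0 B6←B0 B7←B0
Dom at joins:
  B2: preds {B0,B1}: {B0} ∩ {B0,B1} = {B0}; idom=B0
  B4: preds {B0,B2}: {B0} ∩ {B0,B2} = {B0}; idom=B0
  B5: preds {B1,B4}: {B0,B1} ∩ {B0,B4} = {B0}; idom=B0
  B6: preds {B3,B5}: {B0,B2,B3} ∩ {B0,B5} = {B0}; idom=B0
  B7: preds {B5,B6}: {B0,B5} ∩ {B0,B6} = {B0}; idom=B0

DF derivation:
  join B2 pred B0: · stop@B0
  join B2 pred B1: B1 stop@B0
  join B4 pred B0: · stop@B0
  join B4 pred B2: B2 stop@B0
  join B5 pred B1: B1 stop@B0
  join B5 pred B4: B4 stop@B0
  join B6 pred B3: B3→B2 stop@B0
  join B6 pred B5: B5 stop@B0
  join B7 pred B5: B5 stop@B0
  join B7 pred B6: B6 stop@B0
  B0 → ∅
  B1 → {B2,B5}
  B2 → {B4,B6}
  B3 → {B6}
  B4 → {B5}
  B5 → {B6,B7}
  B6 → {B7}
  B7 → ∅

φ for f: defs {B0,B1,B4}
  DF⁺ = {B2,B4,B5,B6,B7}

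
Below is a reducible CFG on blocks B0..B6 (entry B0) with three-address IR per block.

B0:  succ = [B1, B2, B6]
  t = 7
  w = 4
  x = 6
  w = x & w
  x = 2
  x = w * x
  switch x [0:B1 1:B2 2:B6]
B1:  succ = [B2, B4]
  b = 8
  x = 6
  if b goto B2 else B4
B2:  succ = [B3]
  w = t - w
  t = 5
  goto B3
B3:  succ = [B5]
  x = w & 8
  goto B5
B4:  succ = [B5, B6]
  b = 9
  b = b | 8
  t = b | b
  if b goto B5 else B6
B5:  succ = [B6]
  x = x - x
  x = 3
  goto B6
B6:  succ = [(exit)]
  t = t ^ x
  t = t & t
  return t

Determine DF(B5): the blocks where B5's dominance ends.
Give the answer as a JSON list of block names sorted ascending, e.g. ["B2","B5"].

Answer: ["B6"]

Analysis:
idom tree: B1←B0 B2←B0 B3←B2 B4←B1 B5←B0 B6←B0
Dom∩ at merges:
  B2: preds {B0,B1}: {B0} ∩ {B0,B1} = {B0}; idom=B0
  B5: preds {B3,B4}: {B0,B2,B3} ∩ {B0,B1,B4} = {B0}; idom=B0
  B6: preds {B0,B4,B5}: {B0} ∩ {B0,B1,B4} ∩ {B0,B5} = {B0}; idom=B0

DF walk-up:
  join B2 pred B0: · stop@B0
  join B2 pred B1: B1 stop@B0
  join B5 pred B3: B3→B2 stop@B0
  join B5 pred B4: B4→B1 stop@B0
  join B6 pred B0: · stop@B0
  join B6 pred B4: B4→B1 stop@B0
  join B6 pred B5: B5 stop@B0
  B0 → ∅
  B1 → {B2,B5,B6}
  B2 → {B5}
  B3 → {B5}
  B4 → {B5,B6}
  B5 → {B6}
  B6 → ∅

DF(B5) = ["B6"]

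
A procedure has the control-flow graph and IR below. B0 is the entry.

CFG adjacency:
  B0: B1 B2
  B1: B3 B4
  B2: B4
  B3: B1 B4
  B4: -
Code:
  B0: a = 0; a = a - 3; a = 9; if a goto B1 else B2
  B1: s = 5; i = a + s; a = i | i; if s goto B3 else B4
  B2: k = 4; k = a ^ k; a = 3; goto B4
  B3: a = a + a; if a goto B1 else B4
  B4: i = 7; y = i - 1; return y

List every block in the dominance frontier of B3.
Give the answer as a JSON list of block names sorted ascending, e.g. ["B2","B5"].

Answer: ["B1", "B4"]

Derivation:
idom tree: B1←B0 B2←B0 B3←B1 B4←B0
Dom at joins:
  B1: preds {B0,B3}: {B0} ∩ {B0,B1,B3} = {B0}; idom=B0
  B4: preds {B1,B2,B3}: {B0,B1} ∩ {B0,B2} ∩ {B0,B1,B3} = {B0}; idom=B0

DF walk-up:
  B1←B0: walk · to B0
  B1←B3: walk B3→B1 to B0
  B4←B1: walk B1 to B0
  B4←B2: walk B2 to B0
  B4←B3: walk B3→B1 to B0
  DF(B0)=∅
  DF(B1)={B1,B4}
  DF(B2)={B4}
  DF(B3)={B1,B4}
  DF(B4)=∅

DF(B3) = ["B1", "B4"]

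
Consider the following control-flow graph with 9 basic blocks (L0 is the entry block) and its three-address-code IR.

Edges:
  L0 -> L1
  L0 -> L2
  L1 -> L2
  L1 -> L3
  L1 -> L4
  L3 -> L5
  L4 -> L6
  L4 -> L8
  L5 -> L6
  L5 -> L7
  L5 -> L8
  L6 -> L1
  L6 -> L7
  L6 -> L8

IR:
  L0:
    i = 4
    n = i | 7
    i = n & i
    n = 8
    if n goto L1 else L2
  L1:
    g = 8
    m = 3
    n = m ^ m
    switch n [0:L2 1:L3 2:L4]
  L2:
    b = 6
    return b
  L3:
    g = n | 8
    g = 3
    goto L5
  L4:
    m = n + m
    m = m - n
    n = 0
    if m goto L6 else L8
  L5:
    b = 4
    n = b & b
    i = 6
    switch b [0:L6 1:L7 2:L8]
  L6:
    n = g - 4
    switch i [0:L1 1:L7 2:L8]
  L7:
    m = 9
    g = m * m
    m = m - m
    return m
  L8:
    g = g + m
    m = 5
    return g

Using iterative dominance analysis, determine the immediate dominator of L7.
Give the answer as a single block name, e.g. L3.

Answer: L1

Analysis:
idom tree: L1←L0 L2←L0 L3←L1 L4←L1 L5←L3 L6←L1 L7←L1 L8←L1
Dom∩ at merges:
  L1: preds {L0,L6}: {L0} ∩ {L0,L1,L6} = {L0}; idom=L0
  L2: preds {L0,L1}: {L0} ∩ {L0,L1} = {L0}; idom=L0
  L6: preds {L4,L5}: {L0,L1,L4} ∩ {L0,L1,L3,L5} = {L0,L1}; idom=L1
  L7: preds {L5,L6}: {L0,L1,L3,L5} ∩ {L0,L1,L6} = {L0,L1}; idom=L1
  L8: preds {L4,L5,L6}: {L0,L1,L4} ∩ {L0,L1,L3,L5} ∩ {L0,L1,L6} = {L0,L1}; idom=L1

idom(L7) = L1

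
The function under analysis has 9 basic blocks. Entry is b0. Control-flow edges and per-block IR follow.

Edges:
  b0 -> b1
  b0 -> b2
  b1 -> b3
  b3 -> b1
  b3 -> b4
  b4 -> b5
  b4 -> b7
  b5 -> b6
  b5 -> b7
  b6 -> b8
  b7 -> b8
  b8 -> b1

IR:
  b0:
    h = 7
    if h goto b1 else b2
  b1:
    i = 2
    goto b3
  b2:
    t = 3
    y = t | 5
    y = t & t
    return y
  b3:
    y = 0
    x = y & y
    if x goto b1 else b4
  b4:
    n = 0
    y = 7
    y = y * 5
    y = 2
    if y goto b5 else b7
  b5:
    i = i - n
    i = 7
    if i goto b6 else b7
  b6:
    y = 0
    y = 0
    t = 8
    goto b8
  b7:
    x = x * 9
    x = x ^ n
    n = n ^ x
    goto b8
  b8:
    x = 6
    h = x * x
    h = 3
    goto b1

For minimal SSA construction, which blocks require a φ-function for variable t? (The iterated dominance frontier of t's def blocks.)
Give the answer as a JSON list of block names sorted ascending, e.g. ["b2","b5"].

idom tree: b1←b0 b2←b0 b3←b1 b4←b3 b5←b4 b6←b5 b7←b4 b8←b4
Dom at joins:
  b1: preds {b0,b3,b8}: {b0} ∩ {b0,b1,b3} ∩ {b0,b1,b3,b4,b8} = {b0}; idom=b0
  b7: preds {b4,b5}: {b0,b1,b3,b4} ∩ {b0,b1,b3,b4,b5} = {b0,b1,b3,b4}; idom=b4
  b8: preds {b6,b7}: {b0,b1,b3,b4,b5,b6} ∩ {b0,b1,b3,b4,b7} = {b0,b1,b3,b4}; idom=b4

DF derivation:
  join b1 pred b0: · stop@b0
  join b1 pred b3: b3→b1 stop@b0
  join b1 pred b8: b8→b4→b3→b1 stop@b0
  join b7 pred b4: · stop@b4
  join b7 pred b5: b5 stop@b4
  join b8 pred b6: b6→b5 stop@b4
  join b8 pred b7: b7 stop@b4
  DF(b0)=∅
  DF(b1)={b1}
  DF(b2)=∅
  DF(b3)={b1}
  DF(b4)={b1}
  DF(b5)={b7,b8}
  DF(b6)={b8}
  DF(b7)={b8}
  DF(b8)={b1}

φ for t: defs {b2,b6}
  DF⁺ = {b1,b8}

Answer: ["b1", "b8"]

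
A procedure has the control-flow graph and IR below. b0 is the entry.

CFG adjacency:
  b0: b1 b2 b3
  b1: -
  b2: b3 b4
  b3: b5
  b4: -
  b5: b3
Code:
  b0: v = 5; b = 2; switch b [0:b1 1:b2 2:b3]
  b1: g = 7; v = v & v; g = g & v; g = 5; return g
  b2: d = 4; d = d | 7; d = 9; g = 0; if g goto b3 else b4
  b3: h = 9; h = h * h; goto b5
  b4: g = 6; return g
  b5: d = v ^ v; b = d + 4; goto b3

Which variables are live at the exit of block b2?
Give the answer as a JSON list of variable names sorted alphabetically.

Answer: ["v"]

Derivation:
Per-block:
  b0: {b,v} / ∅
  b1: {g,v} / {v}
  b2: {d,g} / ∅
  b3: {h} / ∅
  b4: {g} / ∅
  b5: {b,d} / {v}

Liveness:
  b0 li=∅ lo={v}
  b1 li={v} lo=∅
  b2 li={v} lo={v}
  b3 li={v} lo={v}
  b4 li=∅ lo=∅
  b5 li={v} lo={v}

live-out(b2) = ["v"]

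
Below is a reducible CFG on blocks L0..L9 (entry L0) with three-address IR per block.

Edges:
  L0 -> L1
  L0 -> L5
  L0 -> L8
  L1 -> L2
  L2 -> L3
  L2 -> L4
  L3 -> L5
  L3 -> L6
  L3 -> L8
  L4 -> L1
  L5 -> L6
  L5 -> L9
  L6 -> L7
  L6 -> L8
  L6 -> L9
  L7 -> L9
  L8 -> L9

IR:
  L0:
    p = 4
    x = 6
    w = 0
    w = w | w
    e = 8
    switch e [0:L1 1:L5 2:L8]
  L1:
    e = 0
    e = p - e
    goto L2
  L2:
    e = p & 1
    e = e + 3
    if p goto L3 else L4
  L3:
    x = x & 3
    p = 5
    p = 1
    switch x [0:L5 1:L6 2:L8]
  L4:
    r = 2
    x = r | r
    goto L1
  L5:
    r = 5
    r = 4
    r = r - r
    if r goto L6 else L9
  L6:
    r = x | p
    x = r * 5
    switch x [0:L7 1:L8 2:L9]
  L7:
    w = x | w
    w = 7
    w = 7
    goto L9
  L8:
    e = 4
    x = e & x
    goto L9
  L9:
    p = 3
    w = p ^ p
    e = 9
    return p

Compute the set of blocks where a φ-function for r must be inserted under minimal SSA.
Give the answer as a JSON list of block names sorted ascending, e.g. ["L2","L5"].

Answer: ["L1", "L5", "L6", "L8", "L9"]

Derivation:
idom tree: L1←L0 L2←L1 L3←L2 L4←L2 L5←L0 L6←L0 L7←L6 L8←L0 L9←L0
Join-block Dom:
  L1: preds {L0,L4}: {L0} ∩ {L0,L1,L2,L4} = {L0}; idom=L0
  L5: preds {L0,L3}: {L0} ∩ {L0,L1,L2,L3} = {L0}; idom=L0
  L6: preds {L3,L5}: {L0,L1,L2,L3} ∩ {L0,L5} = {L0}; idom=L0
  L8: preds {L0,L3,L6}: {L0} ∩ {L0,L1,L2,L3} ∩ {L0,L6} = {L0}; idom=L0
  L9: preds {L5,L6,L7,L8}: {L0,L5} ∩ {L0,L6} ∩ {L0,L6,L7} ∩ {L0,L8} = {L0}; idom=L0

DF derivation:
  L1←L0: walk · to L0
  L1←L4: walk L4→L2→L1 to L0
  L5←L0: walk · to L0
  L5←L3: walk L3→L2→L1 to L0
  L6←L3: walk L3→L2→L1 to L0
  L6←L5: walk L5 to L0
  L8←L0: walk · to L0
  L8←L3: walk L3→L2→L1 to L0
  L8←L6: walk L6 to L0
  L9←L5: walk L5 to L0
  L9←L6: walk L6 to L0
  L9←L7: walk L7→L6 to L0
  L9←L8: walk L8 to L0
  DF(L0)=∅
  DF(L1)={L1,L5,L6,L8}
  DF(L2)={L1,L5,L6,L8}
  DF(L3)={L5,L6,L8}
  DF(L4)={L1}
  DF(L5)={L6,L9}
  DF(L6)={L8,L9}
  DF(L7)={L9}
  DF(L8)={L9}
  DF(L9)=∅

φ for r: defs {L4,L5,L6}
  DF⁺ = {L1,L5,L6,L8,L9}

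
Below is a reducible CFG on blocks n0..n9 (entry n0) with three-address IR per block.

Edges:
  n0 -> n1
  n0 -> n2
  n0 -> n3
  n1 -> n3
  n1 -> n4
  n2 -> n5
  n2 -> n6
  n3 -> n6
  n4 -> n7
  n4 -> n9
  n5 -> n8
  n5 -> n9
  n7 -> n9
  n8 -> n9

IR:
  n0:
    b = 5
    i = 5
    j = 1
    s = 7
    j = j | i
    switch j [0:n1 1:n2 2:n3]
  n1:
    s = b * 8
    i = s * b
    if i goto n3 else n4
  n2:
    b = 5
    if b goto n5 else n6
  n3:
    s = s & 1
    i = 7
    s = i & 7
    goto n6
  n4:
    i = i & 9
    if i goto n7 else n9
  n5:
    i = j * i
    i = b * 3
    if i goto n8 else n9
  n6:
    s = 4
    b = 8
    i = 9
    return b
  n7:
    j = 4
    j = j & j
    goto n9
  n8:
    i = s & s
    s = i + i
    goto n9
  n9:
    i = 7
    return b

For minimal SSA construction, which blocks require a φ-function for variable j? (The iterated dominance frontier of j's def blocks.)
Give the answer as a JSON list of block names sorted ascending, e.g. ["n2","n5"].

Answer: ["n9"]

Derivation:
idom tree: n1←n0 n2←n0 n3←n0 n4←n1 n5←n2 n6←n0 n7←n4 n8←n5 n9←n0
Join-block Dom:
  n3: preds {n0,n1}: {n0} ∩ {n0,n1} = {n0}; idom=n0
  n6: preds {n2,n3}: {n0,n2} ∩ {n0,n3} = {n0}; idom=n0
  n9: preds {n4,n5,n7,n8}: {n0,n1,n4} ∩ {n0,n2,n5} ∩ {n0,n1,n4,n7} ∩ {n0,n2,n5,n8} = {n0}; idom=n0

Frontier:
  n3←n0: walk · to n0
  n3←n1: walk n1 to n0
  n6←n2: walk n2 to n0
  n6←n3: walk n3 to n0
  n9←n4: walk n4→n1 to n0
  n9←n5: walk n5→n2 to n0
  n9←n7: walk n7→n4→n1 to n0
  n9←n8: walk n8→n5→n2 to n0
  DF(n0)=∅
  DF(n1)={n3,n9}
  DF(n2)={n6,n9}
  DF(n3)={n6}
  DF(n4)={n9}
  DF(n5)={n9}
  DF(n6)=∅
  DF(n7)={n9}
  DF(n8)={n9}
  DF(n9)=∅

φ for j: defs {n0,n7}
  DF⁺ = {n9}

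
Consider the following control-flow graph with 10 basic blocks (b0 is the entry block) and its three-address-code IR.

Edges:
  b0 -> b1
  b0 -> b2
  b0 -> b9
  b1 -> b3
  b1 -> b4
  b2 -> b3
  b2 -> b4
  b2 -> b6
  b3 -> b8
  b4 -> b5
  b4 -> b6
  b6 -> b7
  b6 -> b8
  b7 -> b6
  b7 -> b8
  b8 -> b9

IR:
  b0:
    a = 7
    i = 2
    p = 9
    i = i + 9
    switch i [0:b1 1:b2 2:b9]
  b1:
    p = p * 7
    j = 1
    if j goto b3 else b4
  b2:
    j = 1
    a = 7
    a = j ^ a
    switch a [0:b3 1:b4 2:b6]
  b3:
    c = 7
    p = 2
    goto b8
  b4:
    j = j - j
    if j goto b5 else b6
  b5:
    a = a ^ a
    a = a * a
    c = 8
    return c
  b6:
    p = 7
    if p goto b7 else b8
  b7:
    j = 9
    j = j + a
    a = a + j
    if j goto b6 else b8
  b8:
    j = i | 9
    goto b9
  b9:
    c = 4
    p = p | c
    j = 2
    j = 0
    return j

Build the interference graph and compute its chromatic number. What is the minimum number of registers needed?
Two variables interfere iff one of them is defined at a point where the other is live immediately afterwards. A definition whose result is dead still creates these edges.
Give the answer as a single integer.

Per-block:
  b0: def={a,i,p} ue=∅
  b1: def={j,p} ue={p}
  b2: def={a,j} ue=∅
  b3: def={c,p} ue=∅
  b4: def={j} ue={j}
  b5: def={a,c} ue={a}
  b6: def={p} ue=∅
  b7: def={a,j} ue={a}
  b8: def={j} ue={i}
  b9: def={c,j,p} ue={p}

Backward fixpoint:
  live b0: ∅→{a,i,p}
  live b1: {a,i,p}→{a,i,j}
  live b2: {i}→{a,i,j}
  live b3: {i}→{i,p}
  live b4: {a,i,j}→{a,i}
  live b5: {a}→∅
  live b6: {a,i}→{a,i,p}
  live b7: {a,i,p}→{a,i,p}
  live b8: {i,p}→{p}
  live b9: {p}→∅

Interfere edges:
  a — {i,j,p}
  c — {i,p}
  i — {a,c,j,p}
  j — {a,i,p}
  p — {a,c,i,j}

Chromatic number:
  clique {a,i,j,p} ⇒ need ≥ 4
  assign a→r2 c→r2 i→r0 j→r3 p→r1 — no edge inside a register ⇒ χ ≤ 4
  χ = 4

Answer: 4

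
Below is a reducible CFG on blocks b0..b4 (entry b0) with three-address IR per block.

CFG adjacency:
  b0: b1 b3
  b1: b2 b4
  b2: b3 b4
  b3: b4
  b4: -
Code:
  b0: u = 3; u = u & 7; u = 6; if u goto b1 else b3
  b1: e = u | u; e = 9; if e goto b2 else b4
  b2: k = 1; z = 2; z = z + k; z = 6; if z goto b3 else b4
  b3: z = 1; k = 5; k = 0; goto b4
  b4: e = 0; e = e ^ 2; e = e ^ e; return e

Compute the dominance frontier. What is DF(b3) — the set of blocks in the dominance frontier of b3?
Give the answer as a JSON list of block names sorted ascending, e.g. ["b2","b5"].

idom tree: b1←b0 b2←b1 b3←b0 b4←b0
Dom∩ at merges:
  b3: preds {b0,b2}: {b0} ∩ {b0,b1,b2} = {b0}; idom=b0
  b4: preds {b1,b2,b3}: {b0,b1} ∩ {b0,b1,b2} ∩ {b0,b3} = {b0}; idom=b0

DF derivation:
  join b3 pred b0: · stop@b0
  join b3 pred b2: b2→b1 stop@b0
  join b4 pred b1: b1 stop@b0
  join b4 pred b2: b2→b1 stop@b0
  join b4 pred b3: b3 stop@b0
  DF(b0)=∅
  DF(b1)={b3,b4}
  DF(b2)={b3,b4}
  DF(b3)={b4}
  DF(b4)=∅

DF(b3) = ["b4"]

Answer: ["b4"]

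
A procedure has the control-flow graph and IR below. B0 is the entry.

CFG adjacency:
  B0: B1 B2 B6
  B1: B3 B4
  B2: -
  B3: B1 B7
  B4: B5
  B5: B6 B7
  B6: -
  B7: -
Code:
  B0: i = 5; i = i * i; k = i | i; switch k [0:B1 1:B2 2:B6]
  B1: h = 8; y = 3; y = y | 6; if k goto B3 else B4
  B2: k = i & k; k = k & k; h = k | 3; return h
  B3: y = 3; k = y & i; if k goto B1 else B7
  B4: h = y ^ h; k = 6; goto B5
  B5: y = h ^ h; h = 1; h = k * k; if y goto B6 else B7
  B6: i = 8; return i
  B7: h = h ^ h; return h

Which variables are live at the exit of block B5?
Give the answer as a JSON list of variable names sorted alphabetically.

Answer: ["h"]

Working:
Per-block:
  B0: def={i,k} ue=∅
  B1: def={h,y} ue={k}
  B2: def={h,k} ue={i,k}
  B3: def={k,y} ue={i}
  B4: def={h,k} ue={h,y}
  B5: def={h,y} ue={h,k}
  B6: def={i} ue=∅
  B7: def={h} ue={h}

Live sets:
  B0 li=∅ lo={i,k}
  B1 li={i,k} lo={h,i,y}
  B2 li={i,k} lo=∅
  B3 li={h,i} lo={h,i,k}
  B4 li={h,y} lo={h,k}
  B5 li={h,k} lo={h}
  B6 li=∅ lo=∅
  B7 li={h} lo=∅

live-out(B5) = ["h"]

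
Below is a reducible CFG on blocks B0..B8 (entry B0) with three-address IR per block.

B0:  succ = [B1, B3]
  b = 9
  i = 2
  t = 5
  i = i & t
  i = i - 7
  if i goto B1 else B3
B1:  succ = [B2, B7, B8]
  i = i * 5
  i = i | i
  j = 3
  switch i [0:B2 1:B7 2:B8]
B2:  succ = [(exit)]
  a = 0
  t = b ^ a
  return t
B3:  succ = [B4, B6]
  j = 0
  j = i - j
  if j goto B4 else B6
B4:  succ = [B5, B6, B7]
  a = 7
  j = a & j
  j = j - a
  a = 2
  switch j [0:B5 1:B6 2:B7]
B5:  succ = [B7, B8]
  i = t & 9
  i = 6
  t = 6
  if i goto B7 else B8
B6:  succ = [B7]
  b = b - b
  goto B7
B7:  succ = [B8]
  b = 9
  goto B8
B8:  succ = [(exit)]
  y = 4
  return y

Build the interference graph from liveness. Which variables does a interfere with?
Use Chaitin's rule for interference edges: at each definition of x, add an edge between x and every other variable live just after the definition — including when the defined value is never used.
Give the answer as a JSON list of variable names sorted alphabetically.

Answer: ["b", "j", "t"]

Analysis:
def/use:
  B0: def={b,i,t} ue=∅
  B1: def={i,j} ue={i}
  B2: def={a,t} ue={b}
  B3: def={j} ue={i}
  B4: def={a,j} ue={j}
  B5: def={i,t} ue={t}
  B6: def={b} ue={b}
  B7: def={b} ue=∅
  B8: def={y} ue=∅

Live sets:
  B0: in=∅ out={b,i,t}
  B1: in={b,i} out={b}
  B2: in={b} out=∅
  B3: in={b,i,t} out={b,j,t}
  B4: in={b,j,t} out={b,t}
  B5: in={t} out=∅
  B6: in={b} out=∅
  B7: in=∅ out=∅
  B8: in=∅ out=∅

Interfere edges:
  a↔{b,j,t}
  b↔{a,i,j,t}
  i↔{b,j,t}
  j↔{a,b,i,t}
  t↔{a,b,i,j}
  y↔∅

N(a) = ["b", "j", "t"]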